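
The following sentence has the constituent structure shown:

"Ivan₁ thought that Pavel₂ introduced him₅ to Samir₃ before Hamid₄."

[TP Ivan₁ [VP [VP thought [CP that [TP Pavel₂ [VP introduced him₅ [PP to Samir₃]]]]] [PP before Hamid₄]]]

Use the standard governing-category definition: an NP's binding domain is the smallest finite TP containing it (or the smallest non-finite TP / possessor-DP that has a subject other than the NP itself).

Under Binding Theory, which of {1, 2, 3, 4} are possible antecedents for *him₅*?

*him* is a pronoun, so Principle B applies: it must be free in its binding domain.
Binding domain of *him₅*: the embedded TP, whose subject is Pavel₂.
*Ivan₁* c-commands the pronoun but from outside its binding domain, and is not c-commanded by it → coindexation permitted.
*Pavel₂* c-commands the pronoun within its binding domain → coindexation would violate Principle B.
*Samir₃*: the pronoun c-commands this R-expression → coindexation would violate Principle C on *Samir₃*.
*Hamid₄* and the pronoun do not c-command one another → neither Principle B nor Principle C is at stake; coindexation permitted.

{1, 4}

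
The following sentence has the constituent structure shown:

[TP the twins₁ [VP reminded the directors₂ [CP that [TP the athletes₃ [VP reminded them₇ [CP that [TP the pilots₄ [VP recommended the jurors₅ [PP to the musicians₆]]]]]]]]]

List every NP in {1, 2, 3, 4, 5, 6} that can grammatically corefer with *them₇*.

{1, 2}

*them* is a pronoun, so Principle B applies: it must be free in its binding domain.
Binding domain of *them₇*: the embedded TP, whose subject is the athletes₃.
*the twins₁* c-commands the pronoun but from outside its binding domain, and is not c-commanded by it → coindexation permitted.
*the directors₂* c-commands the pronoun but from outside its binding domain, and is not c-commanded by it → coindexation permitted.
*the athletes₃* c-commands the pronoun within its binding domain → coindexation would violate Principle B.
*the pilots₄*: the pronoun c-commands this R-expression → coindexation would violate Principle C on *the pilots₄*.
*the jurors₅*: the pronoun c-commands this R-expression → coindexation would violate Principle C on *the jurors₅*.
*the musicians₆*: the pronoun c-commands this R-expression → coindexation would violate Principle C on *the musicians₆*.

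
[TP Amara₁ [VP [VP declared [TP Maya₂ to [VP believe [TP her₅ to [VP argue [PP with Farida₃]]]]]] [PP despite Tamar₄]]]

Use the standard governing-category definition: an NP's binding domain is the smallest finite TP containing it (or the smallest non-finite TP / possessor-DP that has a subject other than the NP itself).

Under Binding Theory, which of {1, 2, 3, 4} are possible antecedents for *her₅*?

{1, 4}

*her* is a pronoun, so Principle B applies: it must be free in its binding domain.
Binding domain of *her₅*: the embedded TP, whose subject is Maya₂.
*Amara₁* c-commands the pronoun but from outside its binding domain, and is not c-commanded by it → coindexation permitted.
*Maya₂* c-commands the pronoun within its binding domain → coindexation would violate Principle B.
*Farida₃*: the pronoun c-commands this R-expression → coindexation would violate Principle C on *Farida₃*.
*Tamar₄* and the pronoun do not c-command one another → neither Principle B nor Principle C is at stake; coindexation permitted.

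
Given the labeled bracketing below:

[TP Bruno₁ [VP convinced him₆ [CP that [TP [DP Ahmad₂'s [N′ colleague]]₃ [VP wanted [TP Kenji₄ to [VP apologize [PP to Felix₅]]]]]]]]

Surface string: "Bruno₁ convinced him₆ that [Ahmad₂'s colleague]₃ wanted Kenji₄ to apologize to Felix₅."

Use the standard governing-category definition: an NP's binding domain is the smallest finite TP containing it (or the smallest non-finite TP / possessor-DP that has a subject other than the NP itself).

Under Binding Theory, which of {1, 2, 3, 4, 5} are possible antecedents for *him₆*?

none

*him* is a pronoun, so Principle B applies: it must be free in its binding domain.
Binding domain of *him₆*: the matrix TP, whose subject is Bruno₁.
*Bruno₁* c-commands the pronoun within its binding domain → coindexation would violate Principle B.
*Ahmad₂*: the pronoun c-commands this R-expression → coindexation would violate Principle C on *Ahmad₂*.
*[Ahmad₂'s colleague]₃*: the pronoun c-commands this R-expression → coindexation would violate Principle C on *[Ahmad₂'s colleague]₃*.
*Kenji₄*: the pronoun c-commands this R-expression → coindexation would violate Principle C on *Kenji₄*.
*Felix₅*: the pronoun c-commands this R-expression → coindexation would violate Principle C on *Felix₅*.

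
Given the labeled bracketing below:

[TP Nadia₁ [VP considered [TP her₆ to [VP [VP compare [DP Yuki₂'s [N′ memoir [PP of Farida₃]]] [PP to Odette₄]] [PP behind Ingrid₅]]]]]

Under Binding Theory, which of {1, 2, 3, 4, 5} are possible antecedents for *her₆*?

none

*her* is a pronoun, so Principle B applies: it must be free in its binding domain.
Binding domain of *her₆*: the matrix TP, whose subject is Nadia₁.
*Nadia₁* c-commands the pronoun within its binding domain → coindexation would violate Principle B.
*Yuki₂*: the pronoun c-commands this R-expression → coindexation would violate Principle C on *Yuki₂*.
*Farida₃*: the pronoun c-commands this R-expression → coindexation would violate Principle C on *Farida₃*.
*Odette₄*: the pronoun c-commands this R-expression → coindexation would violate Principle C on *Odette₄*.
*Ingrid₅*: the pronoun c-commands this R-expression → coindexation would violate Principle C on *Ingrid₅*.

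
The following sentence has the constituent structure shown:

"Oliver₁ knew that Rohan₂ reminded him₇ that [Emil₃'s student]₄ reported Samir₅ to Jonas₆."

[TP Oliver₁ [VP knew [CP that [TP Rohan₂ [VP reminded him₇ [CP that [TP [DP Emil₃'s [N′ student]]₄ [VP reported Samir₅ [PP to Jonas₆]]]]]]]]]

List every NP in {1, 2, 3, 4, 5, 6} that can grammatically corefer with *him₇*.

{1}

*him* is a pronoun, so Principle B applies: it must be free in its binding domain.
Binding domain of *him₇*: the embedded TP, whose subject is Rohan₂.
*Oliver₁* c-commands the pronoun but from outside its binding domain, and is not c-commanded by it → coindexation permitted.
*Rohan₂* c-commands the pronoun within its binding domain → coindexation would violate Principle B.
*Emil₃*: the pronoun c-commands this R-expression → coindexation would violate Principle C on *Emil₃*.
*[Emil₃'s student]₄*: the pronoun c-commands this R-expression → coindexation would violate Principle C on *[Emil₃'s student]₄*.
*Samir₅*: the pronoun c-commands this R-expression → coindexation would violate Principle C on *Samir₅*.
*Jonas₆*: the pronoun c-commands this R-expression → coindexation would violate Principle C on *Jonas₆*.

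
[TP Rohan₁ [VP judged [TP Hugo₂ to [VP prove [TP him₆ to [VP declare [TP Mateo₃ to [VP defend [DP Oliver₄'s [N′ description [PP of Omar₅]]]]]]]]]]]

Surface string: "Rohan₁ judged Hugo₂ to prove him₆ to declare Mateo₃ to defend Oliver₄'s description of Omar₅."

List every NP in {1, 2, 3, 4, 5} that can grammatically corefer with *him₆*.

{1}

*him* is a pronoun, so Principle B applies: it must be free in its binding domain.
Binding domain of *him₆*: the embedded TP, whose subject is Hugo₂.
*Rohan₁* c-commands the pronoun but from outside its binding domain, and is not c-commanded by it → coindexation permitted.
*Hugo₂* c-commands the pronoun within its binding domain → coindexation would violate Principle B.
*Mateo₃*: the pronoun c-commands this R-expression → coindexation would violate Principle C on *Mateo₃*.
*Oliver₄*: the pronoun c-commands this R-expression → coindexation would violate Principle C on *Oliver₄*.
*Omar₅*: the pronoun c-commands this R-expression → coindexation would violate Principle C on *Omar₅*.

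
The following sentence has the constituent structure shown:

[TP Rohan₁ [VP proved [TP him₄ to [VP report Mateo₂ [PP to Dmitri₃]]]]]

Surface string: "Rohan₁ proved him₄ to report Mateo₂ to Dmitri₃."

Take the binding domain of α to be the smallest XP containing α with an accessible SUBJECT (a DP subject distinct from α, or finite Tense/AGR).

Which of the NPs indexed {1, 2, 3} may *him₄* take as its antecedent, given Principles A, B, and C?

*him* is a pronoun, so Principle B applies: it must be free in its binding domain.
Binding domain of *him₄*: the matrix TP, whose subject is Rohan₁.
*Rohan₁* c-commands the pronoun within its binding domain → coindexation would violate Principle B.
*Mateo₂*: the pronoun c-commands this R-expression → coindexation would violate Principle C on *Mateo₂*.
*Dmitri₃*: the pronoun c-commands this R-expression → coindexation would violate Principle C on *Dmitri₃*.

none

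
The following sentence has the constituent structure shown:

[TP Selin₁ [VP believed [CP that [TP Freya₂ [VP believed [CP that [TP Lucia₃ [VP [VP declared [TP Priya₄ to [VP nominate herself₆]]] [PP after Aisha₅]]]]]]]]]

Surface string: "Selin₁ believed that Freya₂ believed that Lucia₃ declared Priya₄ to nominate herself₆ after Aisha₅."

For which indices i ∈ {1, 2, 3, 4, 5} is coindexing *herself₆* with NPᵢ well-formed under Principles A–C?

{4}

*herself* is an anaphor, so Principle A applies: it must be bound in its binding domain.
Binding domain of *herself₆*: the embedded TP, whose subject is Priya₄.
*Selin₁* c-commands the anaphor but is outside its binding domain → cannot satisfy Principle A.
*Freya₂* c-commands the anaphor but is outside its binding domain → cannot satisfy Principle A.
*Lucia₃* c-commands the anaphor but is outside its binding domain → cannot satisfy Principle A.
*Priya₄* c-commands the anaphor within its binding domain → licit binder.
*Aisha₅* does not c-command the anaphor → cannot bind it.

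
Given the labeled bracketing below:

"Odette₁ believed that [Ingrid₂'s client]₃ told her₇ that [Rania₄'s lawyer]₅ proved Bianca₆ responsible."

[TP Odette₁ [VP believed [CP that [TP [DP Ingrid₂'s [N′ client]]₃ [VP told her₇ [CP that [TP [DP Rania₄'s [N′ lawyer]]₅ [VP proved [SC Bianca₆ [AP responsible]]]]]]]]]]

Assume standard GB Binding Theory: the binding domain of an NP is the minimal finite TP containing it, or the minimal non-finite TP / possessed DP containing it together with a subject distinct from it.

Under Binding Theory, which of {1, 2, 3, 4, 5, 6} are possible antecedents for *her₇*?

*her* is a pronoun, so Principle B applies: it must be free in its binding domain.
Binding domain of *her₇*: the embedded TP, whose subject is [Ingrid₂'s client]₃.
*Odette₁* c-commands the pronoun but from outside its binding domain, and is not c-commanded by it → coindexation permitted.
*Ingrid₂* and the pronoun do not c-command one another → neither Principle B nor Principle C is at stake; coindexation permitted.
*[Ingrid₂'s client]₃* c-commands the pronoun within its binding domain → coindexation would violate Principle B.
*Rania₄*: the pronoun c-commands this R-expression → coindexation would violate Principle C on *Rania₄*.
*[Rania₄'s lawyer]₅*: the pronoun c-commands this R-expression → coindexation would violate Principle C on *[Rania₄'s lawyer]₅*.
*Bianca₆*: the pronoun c-commands this R-expression → coindexation would violate Principle C on *Bianca₆*.

{1, 2}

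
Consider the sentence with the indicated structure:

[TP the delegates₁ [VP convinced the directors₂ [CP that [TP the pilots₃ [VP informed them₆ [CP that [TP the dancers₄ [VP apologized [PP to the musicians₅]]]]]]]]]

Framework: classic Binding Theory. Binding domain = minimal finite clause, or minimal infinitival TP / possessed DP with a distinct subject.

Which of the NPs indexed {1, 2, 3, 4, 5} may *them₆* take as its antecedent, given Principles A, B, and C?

{1, 2}

*them* is a pronoun, so Principle B applies: it must be free in its binding domain.
Binding domain of *them₆*: the embedded TP, whose subject is the pilots₃.
*the delegates₁* c-commands the pronoun but from outside its binding domain, and is not c-commanded by it → coindexation permitted.
*the directors₂* c-commands the pronoun but from outside its binding domain, and is not c-commanded by it → coindexation permitted.
*the pilots₃* c-commands the pronoun within its binding domain → coindexation would violate Principle B.
*the dancers₄*: the pronoun c-commands this R-expression → coindexation would violate Principle C on *the dancers₄*.
*the musicians₅*: the pronoun c-commands this R-expression → coindexation would violate Principle C on *the musicians₅*.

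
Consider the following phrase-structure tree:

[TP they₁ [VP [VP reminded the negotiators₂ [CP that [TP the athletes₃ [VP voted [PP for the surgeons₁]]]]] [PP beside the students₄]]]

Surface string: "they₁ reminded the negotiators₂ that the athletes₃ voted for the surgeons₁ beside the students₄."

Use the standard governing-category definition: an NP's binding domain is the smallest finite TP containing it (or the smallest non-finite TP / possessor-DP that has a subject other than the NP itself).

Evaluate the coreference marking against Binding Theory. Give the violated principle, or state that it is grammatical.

Principle C

The two coindexed NPs are *they₁* and *the surgeons₁*.
*the surgeons₁* is an R-expression. Principle C requires it to be free everywhere.
*they₁* c-commands it and carries the same index.
The R-expression is bound → Principle C violation.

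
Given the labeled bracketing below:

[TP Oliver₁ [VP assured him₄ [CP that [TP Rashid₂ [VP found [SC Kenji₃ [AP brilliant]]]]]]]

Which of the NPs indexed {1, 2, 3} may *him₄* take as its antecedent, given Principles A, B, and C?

none

*him* is a pronoun, so Principle B applies: it must be free in its binding domain.
Binding domain of *him₄*: the matrix TP, whose subject is Oliver₁.
*Oliver₁* c-commands the pronoun within its binding domain → coindexation would violate Principle B.
*Rashid₂*: the pronoun c-commands this R-expression → coindexation would violate Principle C on *Rashid₂*.
*Kenji₃*: the pronoun c-commands this R-expression → coindexation would violate Principle C on *Kenji₃*.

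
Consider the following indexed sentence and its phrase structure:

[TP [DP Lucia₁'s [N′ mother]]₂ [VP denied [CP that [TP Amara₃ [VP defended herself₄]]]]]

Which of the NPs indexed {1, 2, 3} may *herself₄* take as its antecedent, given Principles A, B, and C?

*herself* is an anaphor, so Principle A applies: it must be bound in its binding domain.
Binding domain of *herself₄*: the embedded TP, whose subject is Amara₃.
*Lucia₁* does not c-command the anaphor → cannot bind it.
*[Lucia₁'s mother]₂* c-commands the anaphor but is outside its binding domain → cannot satisfy Principle A.
*Amara₃* c-commands the anaphor within its binding domain → licit binder.

{3}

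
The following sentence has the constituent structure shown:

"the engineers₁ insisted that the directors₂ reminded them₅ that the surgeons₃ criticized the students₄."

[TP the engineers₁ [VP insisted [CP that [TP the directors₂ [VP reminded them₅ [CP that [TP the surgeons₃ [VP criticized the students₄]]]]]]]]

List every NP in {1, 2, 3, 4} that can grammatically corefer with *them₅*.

*them* is a pronoun, so Principle B applies: it must be free in its binding domain.
Binding domain of *them₅*: the embedded TP, whose subject is the directors₂.
*the engineers₁* c-commands the pronoun but from outside its binding domain, and is not c-commanded by it → coindexation permitted.
*the directors₂* c-commands the pronoun within its binding domain → coindexation would violate Principle B.
*the surgeons₃*: the pronoun c-commands this R-expression → coindexation would violate Principle C on *the surgeons₃*.
*the students₄*: the pronoun c-commands this R-expression → coindexation would violate Principle C on *the students₄*.

{1}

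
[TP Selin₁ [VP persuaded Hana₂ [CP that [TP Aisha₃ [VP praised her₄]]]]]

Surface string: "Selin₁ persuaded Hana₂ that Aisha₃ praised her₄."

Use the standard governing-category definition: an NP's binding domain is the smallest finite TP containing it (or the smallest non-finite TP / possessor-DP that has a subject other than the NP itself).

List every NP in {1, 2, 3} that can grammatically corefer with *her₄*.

{1, 2}

*her* is a pronoun, so Principle B applies: it must be free in its binding domain.
Binding domain of *her₄*: the embedded TP, whose subject is Aisha₃.
*Selin₁* c-commands the pronoun but from outside its binding domain, and is not c-commanded by it → coindexation permitted.
*Hana₂* c-commands the pronoun but from outside its binding domain, and is not c-commanded by it → coindexation permitted.
*Aisha₃* c-commands the pronoun within its binding domain → coindexation would violate Principle B.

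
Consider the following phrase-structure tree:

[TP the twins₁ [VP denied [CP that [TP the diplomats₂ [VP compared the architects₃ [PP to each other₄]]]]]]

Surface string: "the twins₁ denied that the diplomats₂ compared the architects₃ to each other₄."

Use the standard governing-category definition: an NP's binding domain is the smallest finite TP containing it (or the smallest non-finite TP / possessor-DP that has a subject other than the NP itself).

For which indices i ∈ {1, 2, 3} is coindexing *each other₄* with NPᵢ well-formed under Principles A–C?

*each other* is an anaphor, so Principle A applies: it must be bound in its binding domain.
Binding domain of *each other₄*: the embedded TP, whose subject is the diplomats₂.
*the twins₁* c-commands the anaphor but is outside its binding domain → cannot satisfy Principle A.
*the diplomats₂* c-commands the anaphor within its binding domain → licit binder.
*the architects₃* c-commands the anaphor within its binding domain → licit binder.

{2, 3}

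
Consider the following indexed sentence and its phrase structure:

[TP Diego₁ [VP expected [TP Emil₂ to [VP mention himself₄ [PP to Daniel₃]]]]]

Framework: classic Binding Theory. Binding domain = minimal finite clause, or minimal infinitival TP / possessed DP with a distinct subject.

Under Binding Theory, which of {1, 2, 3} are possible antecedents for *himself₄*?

*himself* is an anaphor, so Principle A applies: it must be bound in its binding domain.
Binding domain of *himself₄*: the embedded TP, whose subject is Emil₂.
*Diego₁* c-commands the anaphor but is outside its binding domain → cannot satisfy Principle A.
*Emil₂* c-commands the anaphor within its binding domain → licit binder.
*Daniel₃* does not c-command the anaphor → cannot bind it.

{2}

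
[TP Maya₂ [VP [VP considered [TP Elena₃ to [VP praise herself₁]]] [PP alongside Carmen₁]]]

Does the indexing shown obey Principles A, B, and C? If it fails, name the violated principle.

Principle A

The two coindexed NPs are *Carmen₁* and *herself₁*.
*herself₁* is an anaphor. Principle A requires it to be bound within its binding domain — the embedded TP, whose subject is Elena₃.
Within that domain it is c-commanded by *Elena₃*, which does not share its index.
*Carmen₁* does not c-command the anaphor at all.
The anaphor is unbound in its domain → Principle A violation.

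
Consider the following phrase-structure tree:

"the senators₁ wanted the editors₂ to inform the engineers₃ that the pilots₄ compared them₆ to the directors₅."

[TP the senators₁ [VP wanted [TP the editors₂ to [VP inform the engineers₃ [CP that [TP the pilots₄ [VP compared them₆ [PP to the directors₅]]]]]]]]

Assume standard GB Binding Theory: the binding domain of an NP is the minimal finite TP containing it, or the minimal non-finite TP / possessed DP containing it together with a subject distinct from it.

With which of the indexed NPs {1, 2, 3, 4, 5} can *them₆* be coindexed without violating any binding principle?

{1, 2, 3}

*them* is a pronoun, so Principle B applies: it must be free in its binding domain.
Binding domain of *them₆*: the embedded TP, whose subject is the pilots₄.
*the senators₁* c-commands the pronoun but from outside its binding domain, and is not c-commanded by it → coindexation permitted.
*the editors₂* c-commands the pronoun but from outside its binding domain, and is not c-commanded by it → coindexation permitted.
*the engineers₃* c-commands the pronoun but from outside its binding domain, and is not c-commanded by it → coindexation permitted.
*the pilots₄* c-commands the pronoun within its binding domain → coindexation would violate Principle B.
*the directors₅*: the pronoun c-commands this R-expression → coindexation would violate Principle C on *the directors₅*.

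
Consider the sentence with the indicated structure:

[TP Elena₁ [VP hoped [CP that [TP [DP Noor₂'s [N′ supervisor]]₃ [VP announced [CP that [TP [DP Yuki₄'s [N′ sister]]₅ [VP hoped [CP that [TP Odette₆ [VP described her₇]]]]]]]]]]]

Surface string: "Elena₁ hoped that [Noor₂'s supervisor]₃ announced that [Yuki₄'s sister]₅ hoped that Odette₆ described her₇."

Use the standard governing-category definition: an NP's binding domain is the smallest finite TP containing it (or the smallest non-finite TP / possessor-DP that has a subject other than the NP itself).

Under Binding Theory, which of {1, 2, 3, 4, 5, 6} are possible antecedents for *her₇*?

{1, 2, 3, 4, 5}

*her* is a pronoun, so Principle B applies: it must be free in its binding domain.
Binding domain of *her₇*: the embedded TP, whose subject is Odette₆.
*Elena₁* c-commands the pronoun but from outside its binding domain, and is not c-commanded by it → coindexation permitted.
*Noor₂* and the pronoun do not c-command one another → neither Principle B nor Principle C is at stake; coindexation permitted.
*[Noor₂'s supervisor]₃* c-commands the pronoun but from outside its binding domain, and is not c-commanded by it → coindexation permitted.
*Yuki₄* and the pronoun do not c-command one another → neither Principle B nor Principle C is at stake; coindexation permitted.
*[Yuki₄'s sister]₅* c-commands the pronoun but from outside its binding domain, and is not c-commanded by it → coindexation permitted.
*Odette₆* c-commands the pronoun within its binding domain → coindexation would violate Principle B.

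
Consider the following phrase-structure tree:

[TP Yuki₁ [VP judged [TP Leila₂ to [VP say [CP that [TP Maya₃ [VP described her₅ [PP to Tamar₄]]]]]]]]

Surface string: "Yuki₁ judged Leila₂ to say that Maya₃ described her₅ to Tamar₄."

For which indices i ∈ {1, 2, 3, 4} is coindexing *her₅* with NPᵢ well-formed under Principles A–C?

*her* is a pronoun, so Principle B applies: it must be free in its binding domain.
Binding domain of *her₅*: the embedded TP, whose subject is Maya₃.
*Yuki₁* c-commands the pronoun but from outside its binding domain, and is not c-commanded by it → coindexation permitted.
*Leila₂* c-commands the pronoun but from outside its binding domain, and is not c-commanded by it → coindexation permitted.
*Maya₃* c-commands the pronoun within its binding domain → coindexation would violate Principle B.
*Tamar₄*: the pronoun c-commands this R-expression → coindexation would violate Principle C on *Tamar₄*.

{1, 2}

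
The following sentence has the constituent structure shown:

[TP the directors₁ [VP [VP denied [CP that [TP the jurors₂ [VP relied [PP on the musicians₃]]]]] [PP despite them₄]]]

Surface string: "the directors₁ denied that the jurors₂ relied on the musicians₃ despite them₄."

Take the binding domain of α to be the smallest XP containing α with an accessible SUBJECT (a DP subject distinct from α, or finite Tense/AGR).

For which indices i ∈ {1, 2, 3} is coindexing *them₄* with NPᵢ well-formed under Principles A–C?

{2, 3}

*them* is a pronoun, so Principle B applies: it must be free in its binding domain.
Binding domain of *them₄*: the matrix TP, whose subject is the directors₁.
*the directors₁* c-commands the pronoun within its binding domain → coindexation would violate Principle B.
*the jurors₂* and the pronoun do not c-command one another → neither Principle B nor Principle C is at stake; coindexation permitted.
*the musicians₃* and the pronoun do not c-command one another → neither Principle B nor Principle C is at stake; coindexation permitted.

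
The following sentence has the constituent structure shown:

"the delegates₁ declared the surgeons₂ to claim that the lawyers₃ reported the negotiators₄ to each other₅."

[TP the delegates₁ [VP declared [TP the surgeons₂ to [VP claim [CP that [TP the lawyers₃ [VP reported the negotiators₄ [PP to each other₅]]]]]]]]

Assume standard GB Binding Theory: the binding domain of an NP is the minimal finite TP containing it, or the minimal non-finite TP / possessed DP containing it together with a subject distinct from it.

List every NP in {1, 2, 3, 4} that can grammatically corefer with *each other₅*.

*each other* is an anaphor, so Principle A applies: it must be bound in its binding domain.
Binding domain of *each other₅*: the embedded TP, whose subject is the lawyers₃.
*the delegates₁* c-commands the anaphor but is outside its binding domain → cannot satisfy Principle A.
*the surgeons₂* c-commands the anaphor but is outside its binding domain → cannot satisfy Principle A.
*the lawyers₃* c-commands the anaphor within its binding domain → licit binder.
*the negotiators₄* c-commands the anaphor within its binding domain → licit binder.

{3, 4}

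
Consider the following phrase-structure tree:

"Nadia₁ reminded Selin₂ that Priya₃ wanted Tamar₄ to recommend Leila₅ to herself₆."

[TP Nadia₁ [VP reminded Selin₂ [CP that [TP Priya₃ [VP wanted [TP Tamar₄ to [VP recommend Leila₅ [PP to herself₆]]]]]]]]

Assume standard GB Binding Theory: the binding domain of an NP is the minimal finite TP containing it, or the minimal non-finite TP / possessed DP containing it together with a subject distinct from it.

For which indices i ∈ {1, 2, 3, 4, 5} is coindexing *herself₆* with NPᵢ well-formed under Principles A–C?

{4, 5}

*herself* is an anaphor, so Principle A applies: it must be bound in its binding domain.
Binding domain of *herself₆*: the embedded TP, whose subject is Tamar₄.
*Nadia₁* c-commands the anaphor but is outside its binding domain → cannot satisfy Principle A.
*Selin₂* c-commands the anaphor but is outside its binding domain → cannot satisfy Principle A.
*Priya₃* c-commands the anaphor but is outside its binding domain → cannot satisfy Principle A.
*Tamar₄* c-commands the anaphor within its binding domain → licit binder.
*Leila₅* c-commands the anaphor within its binding domain → licit binder.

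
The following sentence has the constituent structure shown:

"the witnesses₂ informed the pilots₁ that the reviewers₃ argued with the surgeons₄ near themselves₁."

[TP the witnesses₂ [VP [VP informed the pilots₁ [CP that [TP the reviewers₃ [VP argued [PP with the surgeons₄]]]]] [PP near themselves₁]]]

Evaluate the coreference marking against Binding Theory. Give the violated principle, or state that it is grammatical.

Principle A

The two coindexed NPs are *the pilots₁* and *themselves₁*.
*themselves₁* is an anaphor. Principle A requires it to be bound within its binding domain — the matrix TP, whose subject is the witnesses₂.
Within that domain it is c-commanded by *the witnesses₂*, which does not share its index.
*the pilots₁* does not c-command the anaphor at all.
The anaphor is unbound in its domain → Principle A violation.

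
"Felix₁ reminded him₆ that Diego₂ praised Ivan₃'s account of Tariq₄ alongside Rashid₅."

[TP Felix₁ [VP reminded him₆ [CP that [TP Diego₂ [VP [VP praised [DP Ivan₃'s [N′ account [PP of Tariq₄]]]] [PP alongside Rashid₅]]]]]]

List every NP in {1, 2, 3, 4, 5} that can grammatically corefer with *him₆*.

none

*him* is a pronoun, so Principle B applies: it must be free in its binding domain.
Binding domain of *him₆*: the matrix TP, whose subject is Felix₁.
*Felix₁* c-commands the pronoun within its binding domain → coindexation would violate Principle B.
*Diego₂*: the pronoun c-commands this R-expression → coindexation would violate Principle C on *Diego₂*.
*Ivan₃*: the pronoun c-commands this R-expression → coindexation would violate Principle C on *Ivan₃*.
*Tariq₄*: the pronoun c-commands this R-expression → coindexation would violate Principle C on *Tariq₄*.
*Rashid₅*: the pronoun c-commands this R-expression → coindexation would violate Principle C on *Rashid₅*.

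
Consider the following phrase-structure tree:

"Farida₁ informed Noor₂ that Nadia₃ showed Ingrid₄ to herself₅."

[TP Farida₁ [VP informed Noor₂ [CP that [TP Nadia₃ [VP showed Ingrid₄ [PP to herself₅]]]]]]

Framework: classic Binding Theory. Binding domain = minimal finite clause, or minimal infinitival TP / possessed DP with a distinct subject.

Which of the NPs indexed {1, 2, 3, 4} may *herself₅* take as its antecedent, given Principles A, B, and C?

*herself* is an anaphor, so Principle A applies: it must be bound in its binding domain.
Binding domain of *herself₅*: the embedded TP, whose subject is Nadia₃.
*Farida₁* c-commands the anaphor but is outside its binding domain → cannot satisfy Principle A.
*Noor₂* c-commands the anaphor but is outside its binding domain → cannot satisfy Principle A.
*Nadia₃* c-commands the anaphor within its binding domain → licit binder.
*Ingrid₄* c-commands the anaphor within its binding domain → licit binder.

{3, 4}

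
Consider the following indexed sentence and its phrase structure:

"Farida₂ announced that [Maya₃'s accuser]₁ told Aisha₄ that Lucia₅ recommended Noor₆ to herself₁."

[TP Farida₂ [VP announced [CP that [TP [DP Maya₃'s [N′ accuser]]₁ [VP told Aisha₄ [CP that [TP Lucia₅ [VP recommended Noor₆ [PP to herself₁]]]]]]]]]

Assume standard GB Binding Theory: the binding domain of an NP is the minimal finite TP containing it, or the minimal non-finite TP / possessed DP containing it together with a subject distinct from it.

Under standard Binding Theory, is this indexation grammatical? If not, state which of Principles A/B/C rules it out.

Principle A

The two coindexed NPs are *[Maya₃'s accuser]₁* and *herself₁*.
*herself₁* is an anaphor. Principle A requires it to be bound within its binding domain — the embedded TP, whose subject is Lucia₅.
Within that domain it is c-commanded by *Lucia₅*, *Noor₆*, none of which share its index.
*[Maya₃'s accuser]₁* does c-command the anaphor, but from outside its binding domain.
The anaphor is unbound in its domain → Principle A violation.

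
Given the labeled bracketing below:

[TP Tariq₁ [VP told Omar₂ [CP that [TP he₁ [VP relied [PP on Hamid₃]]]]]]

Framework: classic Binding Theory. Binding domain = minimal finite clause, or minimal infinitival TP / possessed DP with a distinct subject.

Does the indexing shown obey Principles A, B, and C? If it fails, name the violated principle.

grammatical

The two coindexed NPs are *Tariq₁* and *he₁*.
*he₁* is a pronoun; nothing c-commands it within its binding domain (the embedded TP.), so Principle B holds trivially.
*Tariq₁* is an R-expression; *he₁* does not c-command it, and no other NP shares its index, so Principle C is satisfied.
All principles are respected.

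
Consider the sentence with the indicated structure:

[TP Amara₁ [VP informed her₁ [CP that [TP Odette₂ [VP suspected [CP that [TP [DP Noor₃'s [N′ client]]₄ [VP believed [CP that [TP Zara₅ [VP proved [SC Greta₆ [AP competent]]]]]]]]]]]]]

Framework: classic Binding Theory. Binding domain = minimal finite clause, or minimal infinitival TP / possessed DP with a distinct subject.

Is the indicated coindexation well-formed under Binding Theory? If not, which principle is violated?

Principle B

The two coindexed NPs are *Amara₁* and *her₁*.
*her₁* is a pronoun. Its binding domain is the matrix TP, whose subject is Amara₁.
*Amara₁* c-commands it within that domain and carries the same index.
The pronoun is locally bound → Principle B violation.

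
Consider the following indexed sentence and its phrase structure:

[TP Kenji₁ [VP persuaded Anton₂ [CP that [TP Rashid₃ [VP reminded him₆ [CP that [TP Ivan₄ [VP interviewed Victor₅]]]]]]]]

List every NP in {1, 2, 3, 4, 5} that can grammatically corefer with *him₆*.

{1, 2}

*him* is a pronoun, so Principle B applies: it must be free in its binding domain.
Binding domain of *him₆*: the embedded TP, whose subject is Rashid₃.
*Kenji₁* c-commands the pronoun but from outside its binding domain, and is not c-commanded by it → coindexation permitted.
*Anton₂* c-commands the pronoun but from outside its binding domain, and is not c-commanded by it → coindexation permitted.
*Rashid₃* c-commands the pronoun within its binding domain → coindexation would violate Principle B.
*Ivan₄*: the pronoun c-commands this R-expression → coindexation would violate Principle C on *Ivan₄*.
*Victor₅*: the pronoun c-commands this R-expression → coindexation would violate Principle C on *Victor₅*.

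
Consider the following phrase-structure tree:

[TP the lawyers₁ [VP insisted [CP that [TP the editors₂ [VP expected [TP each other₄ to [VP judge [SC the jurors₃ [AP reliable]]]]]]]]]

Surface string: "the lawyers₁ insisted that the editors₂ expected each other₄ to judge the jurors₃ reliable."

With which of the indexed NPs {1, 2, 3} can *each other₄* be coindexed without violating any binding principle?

{2}

*each other* is an anaphor, so Principle A applies: it must be bound in its binding domain.
Binding domain of *each other₄*: the embedded TP, whose subject is the editors₂.
*the lawyers₁* c-commands the anaphor but is outside its binding domain → cannot satisfy Principle A.
*the editors₂* c-commands the anaphor within its binding domain → licit binder.
*the jurors₃* does not c-command the anaphor → cannot bind it.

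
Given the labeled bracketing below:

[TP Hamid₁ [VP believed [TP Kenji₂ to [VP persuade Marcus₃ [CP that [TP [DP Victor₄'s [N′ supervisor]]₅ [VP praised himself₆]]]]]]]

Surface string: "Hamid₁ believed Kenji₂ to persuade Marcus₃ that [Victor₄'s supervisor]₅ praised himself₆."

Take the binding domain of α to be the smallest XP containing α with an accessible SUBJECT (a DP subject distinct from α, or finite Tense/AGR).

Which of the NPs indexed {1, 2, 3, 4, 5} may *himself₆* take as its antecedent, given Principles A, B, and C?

*himself* is an anaphor, so Principle A applies: it must be bound in its binding domain.
Binding domain of *himself₆*: the embedded TP, whose subject is [Victor₄'s supervisor]₅.
*Hamid₁* c-commands the anaphor but is outside its binding domain → cannot satisfy Principle A.
*Kenji₂* c-commands the anaphor but is outside its binding domain → cannot satisfy Principle A.
*Marcus₃* c-commands the anaphor but is outside its binding domain → cannot satisfy Principle A.
*Victor₄* does not c-command the anaphor → cannot bind it.
*[Victor₄'s supervisor]₅* c-commands the anaphor within its binding domain → licit binder.

{5}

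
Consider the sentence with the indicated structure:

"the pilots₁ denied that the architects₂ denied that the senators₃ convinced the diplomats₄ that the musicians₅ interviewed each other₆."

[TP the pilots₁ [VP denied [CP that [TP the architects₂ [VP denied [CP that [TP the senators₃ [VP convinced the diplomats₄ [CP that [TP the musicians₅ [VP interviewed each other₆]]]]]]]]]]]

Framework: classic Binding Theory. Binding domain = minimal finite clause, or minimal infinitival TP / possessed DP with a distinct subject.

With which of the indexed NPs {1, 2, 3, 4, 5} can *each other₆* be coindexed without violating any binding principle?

*each other* is an anaphor, so Principle A applies: it must be bound in its binding domain.
Binding domain of *each other₆*: the embedded TP, whose subject is the musicians₅.
*the pilots₁* c-commands the anaphor but is outside its binding domain → cannot satisfy Principle A.
*the architects₂* c-commands the anaphor but is outside its binding domain → cannot satisfy Principle A.
*the senators₃* c-commands the anaphor but is outside its binding domain → cannot satisfy Principle A.
*the diplomats₄* c-commands the anaphor but is outside its binding domain → cannot satisfy Principle A.
*the musicians₅* c-commands the anaphor within its binding domain → licit binder.

{5}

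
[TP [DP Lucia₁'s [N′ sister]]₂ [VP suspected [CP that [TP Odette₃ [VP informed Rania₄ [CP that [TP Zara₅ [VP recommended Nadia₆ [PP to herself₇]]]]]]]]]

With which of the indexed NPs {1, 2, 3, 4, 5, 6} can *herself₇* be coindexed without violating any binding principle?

{5, 6}

*herself* is an anaphor, so Principle A applies: it must be bound in its binding domain.
Binding domain of *herself₇*: the embedded TP, whose subject is Zara₅.
*Lucia₁* does not c-command the anaphor → cannot bind it.
*[Lucia₁'s sister]₂* c-commands the anaphor but is outside its binding domain → cannot satisfy Principle A.
*Odette₃* c-commands the anaphor but is outside its binding domain → cannot satisfy Principle A.
*Rania₄* c-commands the anaphor but is outside its binding domain → cannot satisfy Principle A.
*Zara₅* c-commands the anaphor within its binding domain → licit binder.
*Nadia₆* c-commands the anaphor within its binding domain → licit binder.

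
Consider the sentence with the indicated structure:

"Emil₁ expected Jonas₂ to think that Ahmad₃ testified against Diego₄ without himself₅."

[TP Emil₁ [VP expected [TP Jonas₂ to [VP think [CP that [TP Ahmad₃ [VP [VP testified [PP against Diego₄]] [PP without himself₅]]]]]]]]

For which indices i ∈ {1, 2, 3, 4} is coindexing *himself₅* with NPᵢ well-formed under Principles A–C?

*himself* is an anaphor, so Principle A applies: it must be bound in its binding domain.
Binding domain of *himself₅*: the embedded TP, whose subject is Ahmad₃.
*Emil₁* c-commands the anaphor but is outside its binding domain → cannot satisfy Principle A.
*Jonas₂* c-commands the anaphor but is outside its binding domain → cannot satisfy Principle A.
*Ahmad₃* c-commands the anaphor within its binding domain → licit binder.
*Diego₄* does not c-command the anaphor → cannot bind it.

{3}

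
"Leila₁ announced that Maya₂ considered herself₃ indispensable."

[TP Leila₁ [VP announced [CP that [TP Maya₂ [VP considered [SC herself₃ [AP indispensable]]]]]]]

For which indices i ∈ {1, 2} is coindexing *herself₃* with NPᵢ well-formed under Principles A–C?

{2}

*herself* is an anaphor, so Principle A applies: it must be bound in its binding domain.
Binding domain of *herself₃*: the embedded TP, whose subject is Maya₂.
*Leila₁* c-commands the anaphor but is outside its binding domain → cannot satisfy Principle A.
*Maya₂* c-commands the anaphor within its binding domain → licit binder.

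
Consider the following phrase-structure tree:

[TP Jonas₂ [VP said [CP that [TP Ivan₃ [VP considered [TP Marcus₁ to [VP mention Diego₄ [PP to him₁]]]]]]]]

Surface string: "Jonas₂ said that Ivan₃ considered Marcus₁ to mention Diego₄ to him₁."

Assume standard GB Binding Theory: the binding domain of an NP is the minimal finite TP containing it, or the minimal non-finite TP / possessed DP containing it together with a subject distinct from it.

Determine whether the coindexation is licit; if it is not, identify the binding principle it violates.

The two coindexed NPs are *Marcus₁* and *him₁*.
*him₁* is a pronoun. Its binding domain is the embedded TP, whose subject is Marcus₁.
*Marcus₁* c-commands it within that domain and carries the same index.
The pronoun is locally bound → Principle B violation.

Principle B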